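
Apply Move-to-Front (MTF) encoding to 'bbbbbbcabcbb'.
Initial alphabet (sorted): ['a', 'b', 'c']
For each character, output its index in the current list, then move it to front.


MTF encoding:
'b': index 1 in ['a', 'b', 'c'] -> ['b', 'a', 'c']
'b': index 0 in ['b', 'a', 'c'] -> ['b', 'a', 'c']
'b': index 0 in ['b', 'a', 'c'] -> ['b', 'a', 'c']
'b': index 0 in ['b', 'a', 'c'] -> ['b', 'a', 'c']
'b': index 0 in ['b', 'a', 'c'] -> ['b', 'a', 'c']
'b': index 0 in ['b', 'a', 'c'] -> ['b', 'a', 'c']
'c': index 2 in ['b', 'a', 'c'] -> ['c', 'b', 'a']
'a': index 2 in ['c', 'b', 'a'] -> ['a', 'c', 'b']
'b': index 2 in ['a', 'c', 'b'] -> ['b', 'a', 'c']
'c': index 2 in ['b', 'a', 'c'] -> ['c', 'b', 'a']
'b': index 1 in ['c', 'b', 'a'] -> ['b', 'c', 'a']
'b': index 0 in ['b', 'c', 'a'] -> ['b', 'c', 'a']


Output: [1, 0, 0, 0, 0, 0, 2, 2, 2, 2, 1, 0]


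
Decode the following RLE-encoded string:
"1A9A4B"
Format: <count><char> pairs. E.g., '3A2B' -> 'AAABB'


Expanding each <count><char> pair:
  1A -> 'A'
  9A -> 'AAAAAAAAA'
  4B -> 'BBBB'

Decoded = AAAAAAAAAABBBB


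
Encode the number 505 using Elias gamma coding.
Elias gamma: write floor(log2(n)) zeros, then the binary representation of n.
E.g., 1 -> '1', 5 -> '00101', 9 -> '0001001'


num_bits = floor(log2(505)) + 1 = 9
leading_zeros = num_bits - 1 = 8
binary(505) = 111111001

Elias gamma(505) = '00000000' + '111111001' = 00000000111111001 (17 bits)


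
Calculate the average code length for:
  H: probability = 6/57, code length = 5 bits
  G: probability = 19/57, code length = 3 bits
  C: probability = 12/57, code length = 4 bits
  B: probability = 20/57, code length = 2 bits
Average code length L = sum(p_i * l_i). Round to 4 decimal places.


Weighted contributions p_i * l_i:
  H: (6/57) * 5 = 30/57
  G: (19/57) * 3 = 57/57
  C: (12/57) * 4 = 48/57
  B: (20/57) * 2 = 40/57
Sum = (30 + 57 + 48 + 40)/57 = 175/57

L = 175/57 = 3.0702 bits/symbol


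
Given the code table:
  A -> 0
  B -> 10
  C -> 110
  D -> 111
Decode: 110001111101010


Decoding:
110 -> C
0 -> A
0 -> A
111 -> D
110 -> C
10 -> B
10 -> B


Result: CAADCBB


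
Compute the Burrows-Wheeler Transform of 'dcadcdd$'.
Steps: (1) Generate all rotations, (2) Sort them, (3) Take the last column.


Rotations (sorted):
  0: $dcadcdd -> last char: d
  1: adcdd$dc -> last char: c
  2: cadcdd$d -> last char: d
  3: cdd$dcad -> last char: d
  4: d$dcadcd -> last char: d
  5: dcadcdd$ -> last char: $
  6: dcdd$dca -> last char: a
  7: dd$dcadc -> last char: c


BWT = dcddd$ac


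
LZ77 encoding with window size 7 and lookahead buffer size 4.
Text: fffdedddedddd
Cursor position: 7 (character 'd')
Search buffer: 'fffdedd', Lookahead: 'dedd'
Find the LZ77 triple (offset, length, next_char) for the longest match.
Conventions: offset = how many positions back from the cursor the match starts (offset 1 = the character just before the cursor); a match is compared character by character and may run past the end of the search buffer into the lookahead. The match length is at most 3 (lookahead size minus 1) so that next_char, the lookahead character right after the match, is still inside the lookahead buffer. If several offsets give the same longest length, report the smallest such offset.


Try each offset into the search buffer:
  offset=1 (pos 6, char 'd'): match length 1
  offset=2 (pos 5, char 'd'): match length 1
  offset=3 (pos 4, char 'e'): match length 0
  offset=4 (pos 3, char 'd'): match length 3
  offset=5 (pos 2, char 'f'): match length 0
  offset=6 (pos 1, char 'f'): match length 0
  offset=7 (pos 0, char 'f'): match length 0
Longest match has length 3 at offset 4.
next_char = character at position 7 + 3 = 10 -> 'd'

Best match: offset=4, length=3 (matching 'ded' starting at position 3)
LZ77 triple: (4, 3, 'd')


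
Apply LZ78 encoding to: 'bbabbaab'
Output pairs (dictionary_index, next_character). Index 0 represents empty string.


LZ78 encoding steps:
Dictionary: {0: ''}
Step 1: w='' (idx 0), next='b' -> output (0, 'b'), add 'b' as idx 1
Step 2: w='b' (idx 1), next='a' -> output (1, 'a'), add 'ba' as idx 2
Step 3: w='b' (idx 1), next='b' -> output (1, 'b'), add 'bb' as idx 3
Step 4: w='' (idx 0), next='a' -> output (0, 'a'), add 'a' as idx 4
Step 5: w='a' (idx 4), next='b' -> output (4, 'b'), add 'ab' as idx 5


Encoded: [(0, 'b'), (1, 'a'), (1, 'b'), (0, 'a'), (4, 'b')]


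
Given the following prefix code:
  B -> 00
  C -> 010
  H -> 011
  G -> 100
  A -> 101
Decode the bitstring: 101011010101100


Decoding step by step:
Bits 101 -> A
Bits 011 -> H
Bits 010 -> C
Bits 101 -> A
Bits 100 -> G


Decoded message: AHCAG


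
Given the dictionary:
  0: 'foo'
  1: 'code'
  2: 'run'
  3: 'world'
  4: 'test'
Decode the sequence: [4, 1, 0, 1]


Look up each index in the dictionary:
  4 -> 'test'
  1 -> 'code'
  0 -> 'foo'
  1 -> 'code'

Decoded: "test code foo code"


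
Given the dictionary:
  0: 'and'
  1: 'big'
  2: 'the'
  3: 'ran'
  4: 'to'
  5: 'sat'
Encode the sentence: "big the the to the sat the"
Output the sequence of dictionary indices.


Look up each word in the dictionary:
  'big' -> 1
  'the' -> 2
  'the' -> 2
  'to' -> 4
  'the' -> 2
  'sat' -> 5
  'the' -> 2

Encoded: [1, 2, 2, 4, 2, 5, 2]


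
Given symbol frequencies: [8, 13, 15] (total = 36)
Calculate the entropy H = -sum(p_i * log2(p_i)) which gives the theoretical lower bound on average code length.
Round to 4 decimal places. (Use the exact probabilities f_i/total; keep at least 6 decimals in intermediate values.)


Per-symbol terms -p_i * log2(p_i) with p_i = f_i/36:
  p = 8/36 = 0.222222: log2(p) = -2.169925, -p*log2(p) = 0.482206
  p = 13/36 = 0.361111: log2(p) = -1.469485, -p*log2(p) = 0.530647
  p = 15/36 = 0.416667: log2(p) = -1.263034, -p*log2(p) = 0.526264
H = 0.482206 + 0.530647 + 0.526264 = 1.539117

H = 1.5391 bits/symbol


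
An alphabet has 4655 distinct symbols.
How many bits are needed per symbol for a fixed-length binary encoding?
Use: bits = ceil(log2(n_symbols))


log2(4655) = 12.1846
Bracket: 2^12 = 4096 < 4655 <= 2^13 = 8192
So ceil(log2(4655)) = 13

bits = ceil(log2(4655)) = ceil(12.1846) = 13 bits


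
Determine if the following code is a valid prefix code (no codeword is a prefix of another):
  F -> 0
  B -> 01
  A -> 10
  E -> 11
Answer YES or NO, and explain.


Checking each pair (does one codeword prefix another?):
  F='0' vs B='01': prefix -- VIOLATION

NO -- this is NOT a valid prefix code. F (0) is a prefix of B (01).


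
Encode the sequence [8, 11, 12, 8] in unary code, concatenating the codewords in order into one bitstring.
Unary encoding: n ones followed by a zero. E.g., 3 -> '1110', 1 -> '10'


Encode each number as n ones followed by a terminating 0:
  8 -> 111111110 (9 bits)
  11 -> 111111111110 (12 bits)
  12 -> 1111111111110 (13 bits)
  8 -> 111111110 (9 bits)
Total length = 9 + 12 + 13 + 9 = 43 bits.

Unary([8, 11, 12, 8]) = 1111111101111111111101111111111110111111110 (43 bits)


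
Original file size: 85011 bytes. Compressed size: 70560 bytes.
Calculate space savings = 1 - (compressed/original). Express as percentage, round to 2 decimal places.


ratio = compressed/original = 70560/85011 = 0.83001
savings = 1 - ratio = 1 - 0.83001 = 0.16999
as a percentage: 0.16999 * 100 = 17.0%

Space savings = 1 - 70560/85011 = 17.0%


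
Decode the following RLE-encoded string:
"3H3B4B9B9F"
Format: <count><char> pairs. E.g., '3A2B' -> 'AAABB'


Expanding each <count><char> pair:
  3H -> 'HHH'
  3B -> 'BBB'
  4B -> 'BBBB'
  9B -> 'BBBBBBBBB'
  9F -> 'FFFFFFFFF'

Decoded = HHHBBBBBBBBBBBBBBBBFFFFFFFFF


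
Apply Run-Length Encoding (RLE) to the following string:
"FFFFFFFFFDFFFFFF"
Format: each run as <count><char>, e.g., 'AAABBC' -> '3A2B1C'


Scanning runs left to right:
  i=0: run of 'F' x 9 -> '9F'
  i=9: run of 'D' x 1 -> '1D'
  i=10: run of 'F' x 6 -> '6F'

RLE = 9F1D6F


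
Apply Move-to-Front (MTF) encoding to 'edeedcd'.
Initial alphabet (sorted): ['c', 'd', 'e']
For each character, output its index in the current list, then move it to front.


MTF encoding:
'e': index 2 in ['c', 'd', 'e'] -> ['e', 'c', 'd']
'd': index 2 in ['e', 'c', 'd'] -> ['d', 'e', 'c']
'e': index 1 in ['d', 'e', 'c'] -> ['e', 'd', 'c']
'e': index 0 in ['e', 'd', 'c'] -> ['e', 'd', 'c']
'd': index 1 in ['e', 'd', 'c'] -> ['d', 'e', 'c']
'c': index 2 in ['d', 'e', 'c'] -> ['c', 'd', 'e']
'd': index 1 in ['c', 'd', 'e'] -> ['d', 'c', 'e']


Output: [2, 2, 1, 0, 1, 2, 1]


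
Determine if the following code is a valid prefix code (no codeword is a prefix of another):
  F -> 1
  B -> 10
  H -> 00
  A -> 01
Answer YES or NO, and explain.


Checking each pair (does one codeword prefix another?):
  F='1' vs B='10': prefix -- VIOLATION

NO -- this is NOT a valid prefix code. F (1) is a prefix of B (10).


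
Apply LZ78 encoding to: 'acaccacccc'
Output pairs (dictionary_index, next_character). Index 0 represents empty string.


LZ78 encoding steps:
Dictionary: {0: ''}
Step 1: w='' (idx 0), next='a' -> output (0, 'a'), add 'a' as idx 1
Step 2: w='' (idx 0), next='c' -> output (0, 'c'), add 'c' as idx 2
Step 3: w='a' (idx 1), next='c' -> output (1, 'c'), add 'ac' as idx 3
Step 4: w='c' (idx 2), next='a' -> output (2, 'a'), add 'ca' as idx 4
Step 5: w='c' (idx 2), next='c' -> output (2, 'c'), add 'cc' as idx 5
Step 6: w='cc' (idx 5), end of input -> output (5, '')


Encoded: [(0, 'a'), (0, 'c'), (1, 'c'), (2, 'a'), (2, 'c'), (5, '')]


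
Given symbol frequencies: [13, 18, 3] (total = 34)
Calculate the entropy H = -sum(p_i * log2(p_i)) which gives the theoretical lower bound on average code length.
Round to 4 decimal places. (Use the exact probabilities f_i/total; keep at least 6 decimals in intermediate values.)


Per-symbol terms -p_i * log2(p_i) with p_i = f_i/34:
  p = 13/34 = 0.382353: log2(p) = -1.387023, -p*log2(p) = 0.530332
  p = 18/34 = 0.529412: log2(p) = -0.917538, -p*log2(p) = 0.485755
  p = 3/34 = 0.088235: log2(p) = -3.502500, -p*log2(p) = 0.309044
H = 0.530332 + 0.485755 + 0.309044 = 1.325131

H = 1.3251 bits/symbol


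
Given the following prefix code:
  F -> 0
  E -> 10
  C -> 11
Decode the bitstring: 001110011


Decoding step by step:
Bits 0 -> F
Bits 0 -> F
Bits 11 -> C
Bits 10 -> E
Bits 0 -> F
Bits 11 -> C


Decoded message: FFCEFC


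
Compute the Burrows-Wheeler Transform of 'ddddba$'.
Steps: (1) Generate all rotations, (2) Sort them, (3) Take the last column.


Rotations (sorted):
  0: $ddddba -> last char: a
  1: a$ddddb -> last char: b
  2: ba$dddd -> last char: d
  3: dba$ddd -> last char: d
  4: ddba$dd -> last char: d
  5: dddba$d -> last char: d
  6: ddddba$ -> last char: $


BWT = abdddd$


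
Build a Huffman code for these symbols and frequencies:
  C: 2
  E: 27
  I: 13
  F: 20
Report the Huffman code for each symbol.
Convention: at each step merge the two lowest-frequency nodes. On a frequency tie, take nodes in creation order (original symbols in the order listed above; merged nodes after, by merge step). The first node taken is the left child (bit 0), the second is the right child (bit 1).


Huffman tree construction:
Step 1: Merge C(2) + I(13) = 15
Step 2: Merge (C+I)(15) + F(20) = 35
Step 3: Merge E(27) + ((C+I)+F)(35) = 62
Read each symbol's code off the tree from the root (left child = 0, right child = 1).

Codes:
  C: 100 (length 3)
  E: 0 (length 1)
  I: 101 (length 3)
  F: 11 (length 2)
Average code length: 112/62 = 1.8065 bits/symbol


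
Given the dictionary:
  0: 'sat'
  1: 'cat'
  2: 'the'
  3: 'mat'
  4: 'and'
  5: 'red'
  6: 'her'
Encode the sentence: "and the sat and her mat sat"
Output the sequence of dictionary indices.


Look up each word in the dictionary:
  'and' -> 4
  'the' -> 2
  'sat' -> 0
  'and' -> 4
  'her' -> 6
  'mat' -> 3
  'sat' -> 0

Encoded: [4, 2, 0, 4, 6, 3, 0]


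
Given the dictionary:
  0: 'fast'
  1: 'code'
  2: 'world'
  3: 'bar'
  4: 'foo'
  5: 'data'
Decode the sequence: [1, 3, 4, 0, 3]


Look up each index in the dictionary:
  1 -> 'code'
  3 -> 'bar'
  4 -> 'foo'
  0 -> 'fast'
  3 -> 'bar'

Decoded: "code bar foo fast bar"


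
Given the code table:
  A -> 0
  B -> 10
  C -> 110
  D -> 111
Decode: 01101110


Decoding:
0 -> A
110 -> C
111 -> D
0 -> A


Result: ACDA


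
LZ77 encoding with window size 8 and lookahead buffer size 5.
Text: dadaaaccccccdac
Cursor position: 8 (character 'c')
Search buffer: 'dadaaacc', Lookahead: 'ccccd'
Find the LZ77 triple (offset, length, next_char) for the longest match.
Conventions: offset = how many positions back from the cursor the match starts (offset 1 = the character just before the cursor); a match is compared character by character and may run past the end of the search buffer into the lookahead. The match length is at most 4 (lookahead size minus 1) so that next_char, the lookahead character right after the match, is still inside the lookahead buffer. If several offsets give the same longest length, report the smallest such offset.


Try each offset into the search buffer:
  offset=1 (pos 7, char 'c'): match length 4
  offset=2 (pos 6, char 'c'): match length 4
  offset=3 (pos 5, char 'a'): match length 0
  offset=4 (pos 4, char 'a'): match length 0
  offset=5 (pos 3, char 'a'): match length 0
  offset=6 (pos 2, char 'd'): match length 0
  offset=7 (pos 1, char 'a'): match length 0
  offset=8 (pos 0, char 'd'): match length 0
Longest match has length 4, found at offsets 1, 2; take the smallest, offset 1.
next_char = character at position 8 + 4 = 12 -> 'd'

Best match: offset=1, length=4 (matching 'cccc' starting at position 7)
LZ77 triple: (1, 4, 'd')


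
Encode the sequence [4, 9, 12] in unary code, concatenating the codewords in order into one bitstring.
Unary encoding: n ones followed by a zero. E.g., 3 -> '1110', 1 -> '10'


Encode each number as n ones followed by a terminating 0:
  4 -> 11110 (5 bits)
  9 -> 1111111110 (10 bits)
  12 -> 1111111111110 (13 bits)
Total length = 5 + 10 + 13 = 28 bits.

Unary([4, 9, 12]) = 1111011111111101111111111110 (28 bits)


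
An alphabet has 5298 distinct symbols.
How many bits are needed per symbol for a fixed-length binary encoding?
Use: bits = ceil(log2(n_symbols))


log2(5298) = 12.3712
Bracket: 2^12 = 4096 < 5298 <= 2^13 = 8192
So ceil(log2(5298)) = 13

bits = ceil(log2(5298)) = ceil(12.3712) = 13 bits


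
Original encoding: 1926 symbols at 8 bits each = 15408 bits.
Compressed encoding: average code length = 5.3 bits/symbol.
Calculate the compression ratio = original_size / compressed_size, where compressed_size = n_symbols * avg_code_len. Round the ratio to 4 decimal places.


original_size = n_symbols * orig_bits = 1926 * 8 = 15408 bits
compressed_size = n_symbols * avg_code_len = 1926 * 5.3 = 10207.8 bits
ratio = original_size / compressed_size = 15408 / 10207.8 = 1.5094

Compression ratio = 1.5094


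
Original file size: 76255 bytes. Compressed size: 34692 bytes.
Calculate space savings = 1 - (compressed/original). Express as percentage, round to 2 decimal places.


ratio = compressed/original = 34692/76255 = 0.454947
savings = 1 - ratio = 1 - 0.454947 = 0.545053
as a percentage: 0.545053 * 100 = 54.51%

Space savings = 1 - 34692/76255 = 54.51%


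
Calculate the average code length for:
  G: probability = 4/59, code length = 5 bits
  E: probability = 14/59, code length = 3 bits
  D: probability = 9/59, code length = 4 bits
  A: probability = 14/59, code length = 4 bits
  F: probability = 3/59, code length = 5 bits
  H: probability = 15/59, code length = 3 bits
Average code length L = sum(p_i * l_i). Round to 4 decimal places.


Weighted contributions p_i * l_i:
  G: (4/59) * 5 = 20/59
  E: (14/59) * 3 = 42/59
  D: (9/59) * 4 = 36/59
  A: (14/59) * 4 = 56/59
  F: (3/59) * 5 = 15/59
  H: (15/59) * 3 = 45/59
Sum = (20 + 42 + 36 + 56 + 15 + 45)/59 = 214/59

L = 214/59 = 3.6271 bits/symbol


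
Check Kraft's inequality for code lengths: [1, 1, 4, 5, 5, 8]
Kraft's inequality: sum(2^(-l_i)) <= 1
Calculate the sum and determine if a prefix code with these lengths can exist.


Sum = 2^(-1) + 2^(-1) + 2^(-4) + 2^(-5) + 2^(-5) + 2^(-8)
    = 0.5 + 0.5 + 0.0625 + 0.03125 + 0.03125 + 0.00390625
    = 289/256 = 1.12890625
Since 1.12890625 > 1, Kraft's inequality is NOT satisfied.
A prefix code with these lengths CANNOT exist.

Kraft sum = 1.12890625. Not satisfied.


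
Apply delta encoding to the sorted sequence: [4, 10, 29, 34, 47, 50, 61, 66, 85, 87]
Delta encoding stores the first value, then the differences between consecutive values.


First value: 4
Deltas:
  10 - 4 = 6
  29 - 10 = 19
  34 - 29 = 5
  47 - 34 = 13
  50 - 47 = 3
  61 - 50 = 11
  66 - 61 = 5
  85 - 66 = 19
  87 - 85 = 2


Delta encoded: [4, 6, 19, 5, 13, 3, 11, 5, 19, 2]


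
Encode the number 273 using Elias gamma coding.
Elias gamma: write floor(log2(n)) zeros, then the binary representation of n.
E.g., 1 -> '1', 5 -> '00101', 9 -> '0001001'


num_bits = floor(log2(273)) + 1 = 9
leading_zeros = num_bits - 1 = 8
binary(273) = 100010001

Elias gamma(273) = '00000000' + '100010001' = 00000000100010001 (17 bits)


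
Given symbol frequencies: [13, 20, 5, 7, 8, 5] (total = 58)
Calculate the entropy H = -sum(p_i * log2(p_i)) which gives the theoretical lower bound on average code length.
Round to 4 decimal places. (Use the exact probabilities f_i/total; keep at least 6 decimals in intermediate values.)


Per-symbol terms -p_i * log2(p_i) with p_i = f_i/58:
  p = 13/58 = 0.224138: log2(p) = -2.157541, -p*log2(p) = 0.483587
  p = 20/58 = 0.344828: log2(p) = -1.536053, -p*log2(p) = 0.529673
  p = 5/58 = 0.086207: log2(p) = -3.536053, -p*log2(p) = 0.304832
  p = 7/58 = 0.120690: log2(p) = -3.050626, -p*log2(p) = 0.368179
  p = 8/58 = 0.137931: log2(p) = -2.857981, -p*log2(p) = 0.394204
  p = 5/58 = 0.086207: log2(p) = -3.536053, -p*log2(p) = 0.304832
H = 0.483587 + 0.529673 + 0.304832 + 0.368179 + 0.394204 + 0.304832 = 2.385307

H = 2.3853 bits/symbol


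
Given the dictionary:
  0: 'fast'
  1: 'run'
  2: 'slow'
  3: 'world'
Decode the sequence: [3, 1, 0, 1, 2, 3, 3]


Look up each index in the dictionary:
  3 -> 'world'
  1 -> 'run'
  0 -> 'fast'
  1 -> 'run'
  2 -> 'slow'
  3 -> 'world'
  3 -> 'world'

Decoded: "world run fast run slow world world"


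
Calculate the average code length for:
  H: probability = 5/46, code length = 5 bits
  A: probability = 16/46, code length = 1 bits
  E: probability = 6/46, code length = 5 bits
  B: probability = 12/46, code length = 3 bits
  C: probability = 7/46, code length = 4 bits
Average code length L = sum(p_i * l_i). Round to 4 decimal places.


Weighted contributions p_i * l_i:
  H: (5/46) * 5 = 25/46
  A: (16/46) * 1 = 16/46
  E: (6/46) * 5 = 30/46
  B: (12/46) * 3 = 36/46
  C: (7/46) * 4 = 28/46
Sum = (25 + 16 + 30 + 36 + 28)/46 = 135/46

L = 135/46 = 2.9348 bits/symbol


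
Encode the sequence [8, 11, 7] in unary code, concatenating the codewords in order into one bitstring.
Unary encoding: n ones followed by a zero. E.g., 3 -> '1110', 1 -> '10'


Encode each number as n ones followed by a terminating 0:
  8 -> 111111110 (9 bits)
  11 -> 111111111110 (12 bits)
  7 -> 11111110 (8 bits)
Total length = 9 + 12 + 8 = 29 bits.

Unary([8, 11, 7]) = 11111111011111111111011111110 (29 bits)


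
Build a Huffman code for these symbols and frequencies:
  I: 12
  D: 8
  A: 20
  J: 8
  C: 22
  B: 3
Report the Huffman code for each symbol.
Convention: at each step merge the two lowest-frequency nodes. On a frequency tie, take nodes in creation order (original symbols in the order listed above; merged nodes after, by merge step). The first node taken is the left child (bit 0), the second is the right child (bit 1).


Huffman tree construction:
Step 1: Merge B(3) + D(8) = 11
Step 2: Merge J(8) + (B+D)(11) = 19
Step 3: Merge I(12) + (J+(B+D))(19) = 31
Step 4: Merge A(20) + C(22) = 42
Step 5: Merge (I+(J+(B+D)))(31) + (A+C)(42) = 73
Read each symbol's code off the tree from the root (left child = 0, right child = 1).

Codes:
  I: 00 (length 2)
  D: 0111 (length 4)
  A: 10 (length 2)
  J: 010 (length 3)
  C: 11 (length 2)
  B: 0110 (length 4)
Average code length: 176/73 = 2.4110 bits/symbol


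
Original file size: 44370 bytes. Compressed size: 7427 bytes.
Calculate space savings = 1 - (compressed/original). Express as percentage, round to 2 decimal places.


ratio = compressed/original = 7427/44370 = 0.167388
savings = 1 - ratio = 1 - 0.167388 = 0.832612
as a percentage: 0.832612 * 100 = 83.26%

Space savings = 1 - 7427/44370 = 83.26%


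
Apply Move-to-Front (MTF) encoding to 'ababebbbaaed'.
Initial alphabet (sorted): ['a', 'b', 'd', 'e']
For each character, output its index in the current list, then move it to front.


MTF encoding:
'a': index 0 in ['a', 'b', 'd', 'e'] -> ['a', 'b', 'd', 'e']
'b': index 1 in ['a', 'b', 'd', 'e'] -> ['b', 'a', 'd', 'e']
'a': index 1 in ['b', 'a', 'd', 'e'] -> ['a', 'b', 'd', 'e']
'b': index 1 in ['a', 'b', 'd', 'e'] -> ['b', 'a', 'd', 'e']
'e': index 3 in ['b', 'a', 'd', 'e'] -> ['e', 'b', 'a', 'd']
'b': index 1 in ['e', 'b', 'a', 'd'] -> ['b', 'e', 'a', 'd']
'b': index 0 in ['b', 'e', 'a', 'd'] -> ['b', 'e', 'a', 'd']
'b': index 0 in ['b', 'e', 'a', 'd'] -> ['b', 'e', 'a', 'd']
'a': index 2 in ['b', 'e', 'a', 'd'] -> ['a', 'b', 'e', 'd']
'a': index 0 in ['a', 'b', 'e', 'd'] -> ['a', 'b', 'e', 'd']
'e': index 2 in ['a', 'b', 'e', 'd'] -> ['e', 'a', 'b', 'd']
'd': index 3 in ['e', 'a', 'b', 'd'] -> ['d', 'e', 'a', 'b']


Output: [0, 1, 1, 1, 3, 1, 0, 0, 2, 0, 2, 3]


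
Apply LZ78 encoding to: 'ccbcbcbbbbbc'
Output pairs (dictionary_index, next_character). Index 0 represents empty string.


LZ78 encoding steps:
Dictionary: {0: ''}
Step 1: w='' (idx 0), next='c' -> output (0, 'c'), add 'c' as idx 1
Step 2: w='c' (idx 1), next='b' -> output (1, 'b'), add 'cb' as idx 2
Step 3: w='cb' (idx 2), next='c' -> output (2, 'c'), add 'cbc' as idx 3
Step 4: w='' (idx 0), next='b' -> output (0, 'b'), add 'b' as idx 4
Step 5: w='b' (idx 4), next='b' -> output (4, 'b'), add 'bb' as idx 5
Step 6: w='bb' (idx 5), next='c' -> output (5, 'c'), add 'bbc' as idx 6


Encoded: [(0, 'c'), (1, 'b'), (2, 'c'), (0, 'b'), (4, 'b'), (5, 'c')]


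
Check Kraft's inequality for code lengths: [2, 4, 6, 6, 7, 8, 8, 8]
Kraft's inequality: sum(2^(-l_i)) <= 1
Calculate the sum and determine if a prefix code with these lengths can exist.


Sum = 2^(-2) + 2^(-4) + 2^(-6) + 2^(-6) + 2^(-7) + 2^(-8) + 2^(-8) + 2^(-8)
    = 0.25 + 0.0625 + 0.015625 + 0.015625 + 0.0078125 + 0.00390625 + 0.00390625 + 0.00390625
    = 93/256 = 0.36328125
Since 0.36328125 <= 1, Kraft's inequality IS satisfied.
A prefix code with these lengths CAN exist.

Kraft sum = 0.36328125. Satisfied.


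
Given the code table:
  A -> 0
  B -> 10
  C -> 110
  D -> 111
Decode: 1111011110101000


Decoding:
111 -> D
10 -> B
111 -> D
10 -> B
10 -> B
10 -> B
0 -> A
0 -> A


Result: DBDBBBAA


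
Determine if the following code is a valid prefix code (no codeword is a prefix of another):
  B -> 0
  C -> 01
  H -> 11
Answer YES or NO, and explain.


Checking each pair (does one codeword prefix another?):
  B='0' vs C='01': prefix -- VIOLATION

NO -- this is NOT a valid prefix code. B (0) is a prefix of C (01).


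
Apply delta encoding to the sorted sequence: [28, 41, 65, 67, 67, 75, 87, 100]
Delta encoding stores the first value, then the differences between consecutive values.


First value: 28
Deltas:
  41 - 28 = 13
  65 - 41 = 24
  67 - 65 = 2
  67 - 67 = 0
  75 - 67 = 8
  87 - 75 = 12
  100 - 87 = 13


Delta encoded: [28, 13, 24, 2, 0, 8, 12, 13]


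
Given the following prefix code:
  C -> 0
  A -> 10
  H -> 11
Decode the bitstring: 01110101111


Decoding step by step:
Bits 0 -> C
Bits 11 -> H
Bits 10 -> A
Bits 10 -> A
Bits 11 -> H
Bits 11 -> H


Decoded message: CHAAHH


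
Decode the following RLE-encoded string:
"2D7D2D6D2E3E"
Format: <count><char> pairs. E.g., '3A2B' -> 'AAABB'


Expanding each <count><char> pair:
  2D -> 'DD'
  7D -> 'DDDDDDD'
  2D -> 'DD'
  6D -> 'DDDDDD'
  2E -> 'EE'
  3E -> 'EEE'

Decoded = DDDDDDDDDDDDDDDDDEEEEE


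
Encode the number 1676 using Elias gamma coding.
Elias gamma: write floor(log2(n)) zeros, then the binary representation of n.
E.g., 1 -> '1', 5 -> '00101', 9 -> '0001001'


num_bits = floor(log2(1676)) + 1 = 11
leading_zeros = num_bits - 1 = 10
binary(1676) = 11010001100

Elias gamma(1676) = '0000000000' + '11010001100' = 000000000011010001100 (21 bits)


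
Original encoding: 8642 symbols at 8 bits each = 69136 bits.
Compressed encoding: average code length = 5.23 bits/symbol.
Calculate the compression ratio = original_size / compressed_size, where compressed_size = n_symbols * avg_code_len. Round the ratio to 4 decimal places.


original_size = n_symbols * orig_bits = 8642 * 8 = 69136 bits
compressed_size = n_symbols * avg_code_len = 8642 * 5.23 = 45197.66 bits
ratio = original_size / compressed_size = 69136 / 45197.66 = 1.5296

Compression ratio = 1.5296


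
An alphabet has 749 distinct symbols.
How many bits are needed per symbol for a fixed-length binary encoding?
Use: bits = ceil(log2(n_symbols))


log2(749) = 9.5488
Bracket: 2^9 = 512 < 749 <= 2^10 = 1024
So ceil(log2(749)) = 10

bits = ceil(log2(749)) = ceil(9.5488) = 10 bits


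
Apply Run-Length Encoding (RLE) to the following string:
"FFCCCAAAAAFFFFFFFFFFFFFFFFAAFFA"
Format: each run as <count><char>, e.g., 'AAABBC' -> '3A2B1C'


Scanning runs left to right:
  i=0: run of 'F' x 2 -> '2F'
  i=2: run of 'C' x 3 -> '3C'
  i=5: run of 'A' x 5 -> '5A'
  i=10: run of 'F' x 16 -> '16F'
  i=26: run of 'A' x 2 -> '2A'
  i=28: run of 'F' x 2 -> '2F'
  i=30: run of 'A' x 1 -> '1A'

RLE = 2F3C5A16F2A2F1A


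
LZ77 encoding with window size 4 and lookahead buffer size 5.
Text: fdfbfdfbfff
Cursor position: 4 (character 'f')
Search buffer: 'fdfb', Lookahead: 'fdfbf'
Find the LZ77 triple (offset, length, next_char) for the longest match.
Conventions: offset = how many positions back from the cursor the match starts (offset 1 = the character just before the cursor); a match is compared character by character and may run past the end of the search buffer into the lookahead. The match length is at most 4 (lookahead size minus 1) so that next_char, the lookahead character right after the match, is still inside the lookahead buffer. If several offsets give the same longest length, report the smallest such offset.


Try each offset into the search buffer:
  offset=1 (pos 3, char 'b'): match length 0
  offset=2 (pos 2, char 'f'): match length 1
  offset=3 (pos 1, char 'd'): match length 0
  offset=4 (pos 0, char 'f'): match length 4
Longest match has length 4 at offset 4.
next_char = character at position 4 + 4 = 8 -> 'f'

Best match: offset=4, length=4 (matching 'fdfb' starting at position 0)
LZ77 triple: (4, 4, 'f')


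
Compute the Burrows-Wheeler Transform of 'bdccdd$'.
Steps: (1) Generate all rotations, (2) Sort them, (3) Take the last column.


Rotations (sorted):
  0: $bdccdd -> last char: d
  1: bdccdd$ -> last char: $
  2: ccdd$bd -> last char: d
  3: cdd$bdc -> last char: c
  4: d$bdccd -> last char: d
  5: dccdd$b -> last char: b
  6: dd$bdcc -> last char: c


BWT = d$dcdbc


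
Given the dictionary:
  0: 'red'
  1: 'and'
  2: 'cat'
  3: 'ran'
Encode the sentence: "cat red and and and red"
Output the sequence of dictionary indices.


Look up each word in the dictionary:
  'cat' -> 2
  'red' -> 0
  'and' -> 1
  'and' -> 1
  'and' -> 1
  'red' -> 0

Encoded: [2, 0, 1, 1, 1, 0]


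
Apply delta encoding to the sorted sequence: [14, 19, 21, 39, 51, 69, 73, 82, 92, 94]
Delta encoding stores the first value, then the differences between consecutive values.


First value: 14
Deltas:
  19 - 14 = 5
  21 - 19 = 2
  39 - 21 = 18
  51 - 39 = 12
  69 - 51 = 18
  73 - 69 = 4
  82 - 73 = 9
  92 - 82 = 10
  94 - 92 = 2


Delta encoded: [14, 5, 2, 18, 12, 18, 4, 9, 10, 2]


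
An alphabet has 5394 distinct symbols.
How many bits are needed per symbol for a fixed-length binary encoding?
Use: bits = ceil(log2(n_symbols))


log2(5394) = 12.3971
Bracket: 2^12 = 4096 < 5394 <= 2^13 = 8192
So ceil(log2(5394)) = 13

bits = ceil(log2(5394)) = ceil(12.3971) = 13 bits


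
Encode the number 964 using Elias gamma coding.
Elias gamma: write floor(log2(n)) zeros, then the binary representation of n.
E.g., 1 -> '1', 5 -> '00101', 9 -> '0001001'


num_bits = floor(log2(964)) + 1 = 10
leading_zeros = num_bits - 1 = 9
binary(964) = 1111000100

Elias gamma(964) = '000000000' + '1111000100' = 0000000001111000100 (19 bits)


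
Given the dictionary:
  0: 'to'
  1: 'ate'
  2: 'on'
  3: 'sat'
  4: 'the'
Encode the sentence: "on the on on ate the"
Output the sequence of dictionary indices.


Look up each word in the dictionary:
  'on' -> 2
  'the' -> 4
  'on' -> 2
  'on' -> 2
  'ate' -> 1
  'the' -> 4

Encoded: [2, 4, 2, 2, 1, 4]


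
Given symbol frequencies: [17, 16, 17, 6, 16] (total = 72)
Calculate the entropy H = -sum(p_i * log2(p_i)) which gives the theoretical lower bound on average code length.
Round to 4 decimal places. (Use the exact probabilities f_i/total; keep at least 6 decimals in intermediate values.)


Per-symbol terms -p_i * log2(p_i) with p_i = f_i/72:
  p = 17/72 = 0.236111: log2(p) = -2.082462, -p*log2(p) = 0.491692
  p = 16/72 = 0.222222: log2(p) = -2.169925, -p*log2(p) = 0.482206
  p = 17/72 = 0.236111: log2(p) = -2.082462, -p*log2(p) = 0.491692
  p = 6/72 = 0.083333: log2(p) = -3.584963, -p*log2(p) = 0.298747
  p = 16/72 = 0.222222: log2(p) = -2.169925, -p*log2(p) = 0.482206
H = 0.491692 + 0.482206 + 0.491692 + 0.298747 + 0.482206 = 2.246543

H = 2.2465 bits/symbol


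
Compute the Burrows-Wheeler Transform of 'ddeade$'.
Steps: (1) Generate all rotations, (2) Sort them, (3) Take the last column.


Rotations (sorted):
  0: $ddeade -> last char: e
  1: ade$dde -> last char: e
  2: ddeade$ -> last char: $
  3: de$ddea -> last char: a
  4: deade$d -> last char: d
  5: e$ddead -> last char: d
  6: eade$dd -> last char: d


BWT = ee$addd


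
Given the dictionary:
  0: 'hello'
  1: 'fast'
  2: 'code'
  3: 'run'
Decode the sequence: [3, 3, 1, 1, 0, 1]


Look up each index in the dictionary:
  3 -> 'run'
  3 -> 'run'
  1 -> 'fast'
  1 -> 'fast'
  0 -> 'hello'
  1 -> 'fast'

Decoded: "run run fast fast hello fast"


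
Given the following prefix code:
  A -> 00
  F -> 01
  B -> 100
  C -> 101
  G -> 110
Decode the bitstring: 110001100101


Decoding step by step:
Bits 110 -> G
Bits 00 -> A
Bits 110 -> G
Bits 01 -> F
Bits 01 -> F


Decoded message: GAGFF


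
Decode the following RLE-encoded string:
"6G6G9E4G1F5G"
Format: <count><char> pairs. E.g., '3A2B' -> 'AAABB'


Expanding each <count><char> pair:
  6G -> 'GGGGGG'
  6G -> 'GGGGGG'
  9E -> 'EEEEEEEEE'
  4G -> 'GGGG'
  1F -> 'F'
  5G -> 'GGGGG'

Decoded = GGGGGGGGGGGGEEEEEEEEEGGGGFGGGGG


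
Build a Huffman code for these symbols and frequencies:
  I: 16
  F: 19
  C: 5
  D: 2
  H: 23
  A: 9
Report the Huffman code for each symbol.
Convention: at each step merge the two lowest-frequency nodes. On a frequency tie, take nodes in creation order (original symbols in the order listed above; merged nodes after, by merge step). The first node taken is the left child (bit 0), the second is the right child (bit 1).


Huffman tree construction:
Step 1: Merge D(2) + C(5) = 7
Step 2: Merge (D+C)(7) + A(9) = 16
Step 3: Merge I(16) + ((D+C)+A)(16) = 32
Step 4: Merge F(19) + H(23) = 42
Step 5: Merge (I+((D+C)+A))(32) + (F+H)(42) = 74
Read each symbol's code off the tree from the root (left child = 0, right child = 1).

Codes:
  I: 00 (length 2)
  F: 10 (length 2)
  C: 0101 (length 4)
  D: 0100 (length 4)
  H: 11 (length 2)
  A: 011 (length 3)
Average code length: 171/74 = 2.3108 bits/symbol


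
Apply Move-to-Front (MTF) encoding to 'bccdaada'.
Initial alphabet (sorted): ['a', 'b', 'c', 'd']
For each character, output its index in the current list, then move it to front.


MTF encoding:
'b': index 1 in ['a', 'b', 'c', 'd'] -> ['b', 'a', 'c', 'd']
'c': index 2 in ['b', 'a', 'c', 'd'] -> ['c', 'b', 'a', 'd']
'c': index 0 in ['c', 'b', 'a', 'd'] -> ['c', 'b', 'a', 'd']
'd': index 3 in ['c', 'b', 'a', 'd'] -> ['d', 'c', 'b', 'a']
'a': index 3 in ['d', 'c', 'b', 'a'] -> ['a', 'd', 'c', 'b']
'a': index 0 in ['a', 'd', 'c', 'b'] -> ['a', 'd', 'c', 'b']
'd': index 1 in ['a', 'd', 'c', 'b'] -> ['d', 'a', 'c', 'b']
'a': index 1 in ['d', 'a', 'c', 'b'] -> ['a', 'd', 'c', 'b']


Output: [1, 2, 0, 3, 3, 0, 1, 1]


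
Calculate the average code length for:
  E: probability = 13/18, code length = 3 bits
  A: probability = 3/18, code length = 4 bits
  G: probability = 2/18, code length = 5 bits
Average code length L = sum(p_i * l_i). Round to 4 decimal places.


Weighted contributions p_i * l_i:
  E: (13/18) * 3 = 39/18
  A: (3/18) * 4 = 12/18
  G: (2/18) * 5 = 10/18
Sum = (39 + 12 + 10)/18 = 61/18

L = 61/18 = 3.3889 bits/symbol


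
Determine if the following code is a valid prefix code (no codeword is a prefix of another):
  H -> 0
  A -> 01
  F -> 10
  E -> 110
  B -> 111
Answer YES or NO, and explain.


Checking each pair (does one codeword prefix another?):
  H='0' vs A='01': prefix -- VIOLATION

NO -- this is NOT a valid prefix code. H (0) is a prefix of A (01).


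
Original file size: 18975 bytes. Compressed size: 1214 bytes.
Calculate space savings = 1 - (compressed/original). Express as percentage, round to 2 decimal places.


ratio = compressed/original = 1214/18975 = 0.063979
savings = 1 - ratio = 1 - 0.063979 = 0.936021
as a percentage: 0.936021 * 100 = 93.6%

Space savings = 1 - 1214/18975 = 93.6%


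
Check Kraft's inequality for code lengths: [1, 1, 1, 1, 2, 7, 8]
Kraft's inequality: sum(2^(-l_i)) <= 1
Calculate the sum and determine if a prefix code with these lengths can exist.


Sum = 2^(-1) + 2^(-1) + 2^(-1) + 2^(-1) + 2^(-2) + 2^(-7) + 2^(-8)
    = 0.5 + 0.5 + 0.5 + 0.5 + 0.25 + 0.0078125 + 0.00390625
    = 579/256 = 2.26171875
Since 2.26171875 > 1, Kraft's inequality is NOT satisfied.
A prefix code with these lengths CANNOT exist.

Kraft sum = 2.26171875. Not satisfied.


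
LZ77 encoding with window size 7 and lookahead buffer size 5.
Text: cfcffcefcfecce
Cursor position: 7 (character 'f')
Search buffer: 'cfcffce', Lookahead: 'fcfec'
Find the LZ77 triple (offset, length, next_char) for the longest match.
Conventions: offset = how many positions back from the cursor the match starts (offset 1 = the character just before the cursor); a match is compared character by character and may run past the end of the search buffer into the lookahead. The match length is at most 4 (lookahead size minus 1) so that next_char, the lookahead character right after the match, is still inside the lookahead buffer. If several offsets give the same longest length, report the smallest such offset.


Try each offset into the search buffer:
  offset=1 (pos 6, char 'e'): match length 0
  offset=2 (pos 5, char 'c'): match length 0
  offset=3 (pos 4, char 'f'): match length 2
  offset=4 (pos 3, char 'f'): match length 1
  offset=5 (pos 2, char 'c'): match length 0
  offset=6 (pos 1, char 'f'): match length 3
  offset=7 (pos 0, char 'c'): match length 0
Longest match has length 3 at offset 6.
next_char = character at position 7 + 3 = 10 -> 'e'

Best match: offset=6, length=3 (matching 'fcf' starting at position 1)
LZ77 triple: (6, 3, 'e')


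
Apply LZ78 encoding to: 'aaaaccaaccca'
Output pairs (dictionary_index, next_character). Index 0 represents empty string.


LZ78 encoding steps:
Dictionary: {0: ''}
Step 1: w='' (idx 0), next='a' -> output (0, 'a'), add 'a' as idx 1
Step 2: w='a' (idx 1), next='a' -> output (1, 'a'), add 'aa' as idx 2
Step 3: w='a' (idx 1), next='c' -> output (1, 'c'), add 'ac' as idx 3
Step 4: w='' (idx 0), next='c' -> output (0, 'c'), add 'c' as idx 4
Step 5: w='aa' (idx 2), next='c' -> output (2, 'c'), add 'aac' as idx 5
Step 6: w='c' (idx 4), next='c' -> output (4, 'c'), add 'cc' as idx 6
Step 7: w='a' (idx 1), end of input -> output (1, '')


Encoded: [(0, 'a'), (1, 'a'), (1, 'c'), (0, 'c'), (2, 'c'), (4, 'c'), (1, '')]


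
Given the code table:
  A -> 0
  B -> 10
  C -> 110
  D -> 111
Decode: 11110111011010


Decoding:
111 -> D
10 -> B
111 -> D
0 -> A
110 -> C
10 -> B


Result: DBDACB


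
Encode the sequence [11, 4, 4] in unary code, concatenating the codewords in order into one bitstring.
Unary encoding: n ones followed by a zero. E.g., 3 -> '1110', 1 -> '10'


Encode each number as n ones followed by a terminating 0:
  11 -> 111111111110 (12 bits)
  4 -> 11110 (5 bits)
  4 -> 11110 (5 bits)
Total length = 12 + 5 + 5 = 22 bits.

Unary([11, 4, 4]) = 1111111111101111011110 (22 bits)


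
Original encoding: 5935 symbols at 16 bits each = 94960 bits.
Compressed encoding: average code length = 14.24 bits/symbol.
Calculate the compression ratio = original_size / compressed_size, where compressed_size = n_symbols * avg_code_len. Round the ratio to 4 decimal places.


original_size = n_symbols * orig_bits = 5935 * 16 = 94960 bits
compressed_size = n_symbols * avg_code_len = 5935 * 14.24 = 84514.4 bits
ratio = original_size / compressed_size = 94960 / 84514.4 = 1.1236

Compression ratio = 1.1236


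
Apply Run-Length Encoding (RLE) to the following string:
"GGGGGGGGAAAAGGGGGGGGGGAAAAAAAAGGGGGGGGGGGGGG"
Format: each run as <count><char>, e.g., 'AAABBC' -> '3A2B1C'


Scanning runs left to right:
  i=0: run of 'G' x 8 -> '8G'
  i=8: run of 'A' x 4 -> '4A'
  i=12: run of 'G' x 10 -> '10G'
  i=22: run of 'A' x 8 -> '8A'
  i=30: run of 'G' x 14 -> '14G'

RLE = 8G4A10G8A14G


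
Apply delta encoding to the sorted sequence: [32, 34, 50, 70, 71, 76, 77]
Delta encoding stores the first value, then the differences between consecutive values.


First value: 32
Deltas:
  34 - 32 = 2
  50 - 34 = 16
  70 - 50 = 20
  71 - 70 = 1
  76 - 71 = 5
  77 - 76 = 1


Delta encoded: [32, 2, 16, 20, 1, 5, 1]


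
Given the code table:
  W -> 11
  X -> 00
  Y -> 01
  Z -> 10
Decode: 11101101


Decoding:
11 -> W
10 -> Z
11 -> W
01 -> Y


Result: WZWY


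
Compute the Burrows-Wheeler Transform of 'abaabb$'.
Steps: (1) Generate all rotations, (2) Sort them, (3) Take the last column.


Rotations (sorted):
  0: $abaabb -> last char: b
  1: aabb$ab -> last char: b
  2: abaabb$ -> last char: $
  3: abb$aba -> last char: a
  4: b$abaab -> last char: b
  5: baabb$a -> last char: a
  6: bb$abaa -> last char: a


BWT = bb$abaa


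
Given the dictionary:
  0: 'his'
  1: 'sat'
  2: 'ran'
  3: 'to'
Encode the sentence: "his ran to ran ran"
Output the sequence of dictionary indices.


Look up each word in the dictionary:
  'his' -> 0
  'ran' -> 2
  'to' -> 3
  'ran' -> 2
  'ran' -> 2

Encoded: [0, 2, 3, 2, 2]


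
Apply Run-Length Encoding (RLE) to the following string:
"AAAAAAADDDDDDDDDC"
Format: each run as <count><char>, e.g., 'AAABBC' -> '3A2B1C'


Scanning runs left to right:
  i=0: run of 'A' x 7 -> '7A'
  i=7: run of 'D' x 9 -> '9D'
  i=16: run of 'C' x 1 -> '1C'

RLE = 7A9D1C


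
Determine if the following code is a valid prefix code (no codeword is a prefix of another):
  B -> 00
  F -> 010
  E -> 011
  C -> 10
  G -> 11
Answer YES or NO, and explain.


Checking each pair (does one codeword prefix another?):
  B='00' vs F='010': no prefix
  B='00' vs E='011': no prefix
  B='00' vs C='10': no prefix
  B='00' vs G='11': no prefix
  F='010' vs B='00': no prefix
  F='010' vs E='011': no prefix
  F='010' vs C='10': no prefix
  F='010' vs G='11': no prefix
  E='011' vs B='00': no prefix
  E='011' vs F='010': no prefix
  E='011' vs C='10': no prefix
  E='011' vs G='11': no prefix
  C='10' vs B='00': no prefix
  C='10' vs F='010': no prefix
  C='10' vs E='011': no prefix
  C='10' vs G='11': no prefix
  G='11' vs B='00': no prefix
  G='11' vs F='010': no prefix
  G='11' vs E='011': no prefix
  G='11' vs C='10': no prefix
No violation found over all pairs.

YES -- this is a valid prefix code. No codeword is a prefix of any other codeword.


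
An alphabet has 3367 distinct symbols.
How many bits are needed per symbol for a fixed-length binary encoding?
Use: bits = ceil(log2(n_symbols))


log2(3367) = 11.7172
Bracket: 2^11 = 2048 < 3367 <= 2^12 = 4096
So ceil(log2(3367)) = 12

bits = ceil(log2(3367)) = ceil(11.7172) = 12 bits
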